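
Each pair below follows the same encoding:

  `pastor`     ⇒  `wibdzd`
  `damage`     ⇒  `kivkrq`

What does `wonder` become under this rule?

In pastor: p→w is +7, a→i is +8, s→b is +9, t→d is +10 — the shift increases by 1 each position. Letter i (0-indexed) is shifted by i+7, so successive shifts are 7, 8, 9, ….
Applying it to wonder: w+7=d, o+8=w, n+9=w, d+10=n, e+11=p, r+12=d.

dwwnpd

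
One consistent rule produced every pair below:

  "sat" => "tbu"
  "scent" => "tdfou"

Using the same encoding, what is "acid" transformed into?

Compare letters: s→t is +1, a→b is +1, t→u is +1 — a constant shift. Each letter is shifted forward by 1 in the alphabet (a Caesar shift of +1).
On acid: a+1=b, c+1=d, i+1=j, d+1=e.

bdje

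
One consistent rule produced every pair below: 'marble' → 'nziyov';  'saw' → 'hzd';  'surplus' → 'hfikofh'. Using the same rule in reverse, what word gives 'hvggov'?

Each pair mirrors across the alphabet (m↔n, a↔z, r↔i): positions sum to 25. This is the alphabet-reversal cipher (Atbash): a becomes z, b becomes y, etc.
Decoding hvggov: h↔s, v↔e, g↔t, g↔t, o↔l, v↔e.

settle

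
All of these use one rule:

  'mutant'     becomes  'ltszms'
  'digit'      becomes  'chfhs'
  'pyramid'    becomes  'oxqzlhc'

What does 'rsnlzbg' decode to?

Compare letters: m→l is +25, u→t is +25, t→s is +25 — a constant shift. Each letter is shifted forward by 25 in the alphabet (a Caesar shift of +25).
Decoding rsnlzbg: r−25=s, s−25=t, n−25=o, l−25=m, z−25=a, b−25=c, g−25=h.

stomach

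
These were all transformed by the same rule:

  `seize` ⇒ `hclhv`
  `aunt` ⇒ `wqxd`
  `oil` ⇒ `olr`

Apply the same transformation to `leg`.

jho

The output letters match the input read backwards, each shifted +3: seize reversed is ezies. The word is reversed, then every letter is shifted forward by 3.
Applying it to leg: reverse → gel; then shift: g+3=j, e+3=h, l+3=o.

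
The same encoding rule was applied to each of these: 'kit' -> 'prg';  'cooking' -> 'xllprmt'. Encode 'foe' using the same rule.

ulv

Each pair mirrors across the alphabet (k↔p, i↔r, t↔g): positions sum to 25. This is the alphabet-reversal cipher (Atbash): a becomes z, b becomes y, etc.
On foe: f↔u, o↔l, e↔v.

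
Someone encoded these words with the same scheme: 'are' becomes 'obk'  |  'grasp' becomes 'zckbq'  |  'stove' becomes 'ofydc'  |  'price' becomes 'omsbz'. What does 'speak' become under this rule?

Read the word backwards and shift each letter +10.
On speak: reverse → kaeps; then shift: k+10=u, a+10=k, e+10=o, p+10=z, s+10=c.

ukozc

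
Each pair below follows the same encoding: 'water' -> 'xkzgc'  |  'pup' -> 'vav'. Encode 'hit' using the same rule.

zon

Read the word backwards and shift each letter +6.
Applying it to hit: reverse → tih; then shift: t+6=z, i+6=o, h+6=n.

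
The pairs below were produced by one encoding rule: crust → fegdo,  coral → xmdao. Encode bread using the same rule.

The output letters match the input read backwards, each shifted +12: crust reversed is tsurc. Read the word backwards and shift each letter +12.
On bread: reverse → daerb; then shift: d+12=p, a+12=m, e+12=q, r+12=d, b+12=n.

pmqdn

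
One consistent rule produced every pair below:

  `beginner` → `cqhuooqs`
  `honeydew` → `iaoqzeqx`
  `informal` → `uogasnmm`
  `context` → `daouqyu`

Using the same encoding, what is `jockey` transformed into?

kadlqz

The rule splits by letter class: vowels +12, consonants +1.
For jockey: j(cons)+1=k, o(vowel)+12=a, c(cons)+1=d, k(cons)+1=l, e(vowel)+12=q, y(cons)+1=z.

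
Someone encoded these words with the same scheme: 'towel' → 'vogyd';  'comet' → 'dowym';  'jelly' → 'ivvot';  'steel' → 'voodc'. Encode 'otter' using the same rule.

boddy

The output letters match the input read backwards, each shifted +10: towel reversed is lewot. Read the word backwards and shift each letter +10.
Applying it to otter: reverse → retto; then shift: r+10=b, e+10=o, t+10=d, t+10=d, o+10=y.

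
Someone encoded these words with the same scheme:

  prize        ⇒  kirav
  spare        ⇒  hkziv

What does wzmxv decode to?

dance

Each pair mirrors across the alphabet (p↔k, r↔i, i↔r): positions sum to 25. Letters are reflected about the middle of the alphabet (position → 25−position): Atbash.
Undoing it on wzmxv: w↔d, z↔a, m↔n, x↔c, v↔e.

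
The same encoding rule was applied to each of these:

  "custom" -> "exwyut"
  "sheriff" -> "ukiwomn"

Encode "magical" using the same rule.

odkniht

In custom: c→e is +2, u→x is +3, s→w is +4, t→y is +5 — the shift increases by 1 each position. The shift increases by 1 at each position, starting from +2: 2, 3, 4, ….
For magical: m+2=o, a+3=d, g+4=k, i+5=n, c+6=i, a+7=h, l+8=t.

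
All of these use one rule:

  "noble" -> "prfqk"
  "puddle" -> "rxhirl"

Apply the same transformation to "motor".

orxtx

In noble: n→p is +2, o→r is +3, b→f is +4, l→q is +5 — the shift increases by 1 each position. The shift increases by 1 at each position, starting from +2: 2, 3, 4, ….
Applying it to motor: m+2=o, o+3=r, t+4=x, o+5=t, r+6=x.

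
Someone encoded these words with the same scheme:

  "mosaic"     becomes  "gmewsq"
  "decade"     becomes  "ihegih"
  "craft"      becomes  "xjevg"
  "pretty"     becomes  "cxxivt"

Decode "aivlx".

The word is reversed, then every letter is shifted forward by 4.
Decoding aivlx: shift back: a−4=w, i−4=e, v−4=r, l−4=h, x−4=t → werht; then reverse → threw.

threw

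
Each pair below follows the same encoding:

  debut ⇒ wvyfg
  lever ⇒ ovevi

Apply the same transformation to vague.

Letters are reflected about the middle of the alphabet (position → 25−position): Atbash.
For vague: v↔e, a↔z, g↔t, u↔f, e↔v.

eztfv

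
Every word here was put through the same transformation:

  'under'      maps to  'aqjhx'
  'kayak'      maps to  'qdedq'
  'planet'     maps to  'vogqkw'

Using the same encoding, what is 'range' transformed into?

Shifts by position in under: pos 0: u→a (+6), pos 1: n→q (+3), pos 2: d→j (+6), pos 3: e→h (+3) — repeating every 2. A repeating key of period 2 is used — shifts +6, +3 over and over.
For range: r+6=x, a+3=d, n+6=t, g+3=j, e+6=k.

xdtjk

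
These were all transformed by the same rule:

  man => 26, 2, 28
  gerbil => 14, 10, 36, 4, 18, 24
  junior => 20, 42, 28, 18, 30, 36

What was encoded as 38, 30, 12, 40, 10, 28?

soften

m(#13)→26 and a(#1)→2: differences scale by 2, so n = 2·pos + 0. With a=1..z=26, the number is 2·pos.
Reversing it on 38, 30, 12, 40, 10, 28: 38→(38−0)÷2=19=s, 30→(30−0)÷2=15=o, 12→(12−0)÷2=6=f, 40→(40−0)÷2=20=t, 10→(10−0)÷2=5=e, 28→(28−0)÷2=14=n.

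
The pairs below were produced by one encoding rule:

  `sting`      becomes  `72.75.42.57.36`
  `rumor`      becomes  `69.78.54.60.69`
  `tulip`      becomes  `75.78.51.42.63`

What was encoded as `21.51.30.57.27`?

blend

s(#19)→72 and t(#20)→75: differences scale by 3, so n = 3·pos + 15. Each letter becomes 3×(its alphabet position, a=1..z=26) + 15.
Undoing it on 21.51.30.57.27: 21→(21−15)÷3=2=b, 51→(51−15)÷3=12=l, 30→(30−15)÷3=5=e, 57→(57−15)÷3=14=n, 27→(27−15)÷3=4=d.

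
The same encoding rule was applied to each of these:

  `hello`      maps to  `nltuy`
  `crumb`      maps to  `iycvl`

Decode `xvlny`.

In hello: h→n is +6, e→l is +7, l→t is +8, l→u is +9 — the shift increases by 1 each position. Letter i (0-indexed) is shifted by i+6, so successive shifts are 6, 7, 8, ….
Reversing it on xvlny: x−6=r, v−7=o, l−8=d, n−9=e, y−10=o.

rodeo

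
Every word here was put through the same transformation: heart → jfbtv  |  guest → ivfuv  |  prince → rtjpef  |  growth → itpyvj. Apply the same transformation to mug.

The shift depends on letter class: consonant h→j is +2, but vowel e→f is +1. Two shifts are in play — +1 for a/e/i/o/u, +2 for every other letter.
On mug: m(cons)+2=o, u(vowel)+1=v, g(cons)+2=i.

ovi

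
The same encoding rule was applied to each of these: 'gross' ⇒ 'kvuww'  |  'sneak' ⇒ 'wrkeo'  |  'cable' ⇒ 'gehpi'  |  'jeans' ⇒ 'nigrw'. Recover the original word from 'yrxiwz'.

A repeating key of period 3 is used — shifts +4, +4, +6 over and over.
Decoding yrxiwz: y−4=u, r−4=n, x−6=r, i−4=e, w−4=s, z−6=t.

unrest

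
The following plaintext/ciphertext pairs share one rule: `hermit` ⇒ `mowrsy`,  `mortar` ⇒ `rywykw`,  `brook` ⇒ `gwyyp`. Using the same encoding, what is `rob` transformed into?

wyg

Two shifts are in play — +10 for a/e/i/o/u, +5 for every other letter.
For rob: r(cons)+5=w, o(vowel)+10=y, b(cons)+5=g.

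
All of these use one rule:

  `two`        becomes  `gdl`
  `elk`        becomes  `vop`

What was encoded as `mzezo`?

naval

Each pair mirrors across the alphabet (t↔g, w↔d, o↔l): positions sum to 25. This is the alphabet-reversal cipher (Atbash): a becomes z, b becomes y, etc.
Reversing it on mzezo: m↔n, z↔a, e↔v, z↔a, o↔l.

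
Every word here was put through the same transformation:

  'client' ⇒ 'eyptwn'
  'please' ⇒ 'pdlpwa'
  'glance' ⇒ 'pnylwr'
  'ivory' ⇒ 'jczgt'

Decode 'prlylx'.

manage

The output letters match the input read backwards, each shifted +11: client reversed is tneilc. The word is reversed, then every letter is shifted forward by 11.
Reversing it on prlylx: shift back: p−11=e, r−11=g, l−11=a, y−11=n, l−11=a, x−11=m → eganam; then reverse → manage.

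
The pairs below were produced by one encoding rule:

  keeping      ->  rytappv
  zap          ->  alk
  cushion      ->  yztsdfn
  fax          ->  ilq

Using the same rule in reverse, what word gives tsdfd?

sushi

The output letters match the input read backwards, each shifted +11: keeping reversed is gnipeek. The word is reversed, then every letter is shifted forward by 11.
Undoing it on tsdfd: shift back: t−11=i, s−11=h, d−11=s, f−11=u, d−11=s → ihsus; then reverse → sushi.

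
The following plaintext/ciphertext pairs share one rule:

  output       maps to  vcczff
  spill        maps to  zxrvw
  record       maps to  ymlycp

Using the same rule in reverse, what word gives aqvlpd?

timber

In output: o→v is +7, u→c is +8, t→c is +9, p→z is +10 — the shift increases by 1 each position. Each letter shifts forward by (position + 7), i.e. 7, 8, 9, … — the shift grows by one for each successive letter.
Reversing it on aqvlpd: a−7=t, q−8=i, v−9=m, l−10=b, p−11=e, d−12=r.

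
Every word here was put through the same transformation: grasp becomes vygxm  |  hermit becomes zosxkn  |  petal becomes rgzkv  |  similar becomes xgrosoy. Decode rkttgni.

The output letters match the input read backwards, each shifted +6: grasp reversed is psarg. The word is reversed, then every letter is shifted forward by 6.
Undoing it on rkttgni: shift back: r−6=l, k−6=e, t−6=n, t−6=n, g−6=a, n−6=h, i−6=c → lennahc; then reverse → channel.

channel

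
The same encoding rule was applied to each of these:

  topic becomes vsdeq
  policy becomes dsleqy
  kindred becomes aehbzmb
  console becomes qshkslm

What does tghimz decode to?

t(19)→v(21) and o(14)→s(18) fit y≡11x+20 (mod 26); the inverse of 11 mod 26 is 19. Treating letters as 0–25, the rule is x ↦ 11x + 20 (mod 26).
Undoing it on tghimz: t(19)→19·(19−20)≡7=h; g(6)→19·(6−20)≡20=u; h(7)→19·(7−20)≡13=n; i(8)→19·(8−20)≡6=g; m(12)→19·(12−20)≡4=e; z(25)→19·(25−20)≡17=r (all mod 26).

hunger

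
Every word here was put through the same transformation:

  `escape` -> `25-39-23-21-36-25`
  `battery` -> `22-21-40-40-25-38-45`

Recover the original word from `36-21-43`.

paw

e is letter #5 and maps to 25: an offset of 20. Letters become their 1-based position plus 20 (so a→21, b→22, …).
Decoding 36-21-43: 36→(36−20)÷1=16=p, 21→(21−20)÷1=1=a, 43→(43−20)÷1=23=w.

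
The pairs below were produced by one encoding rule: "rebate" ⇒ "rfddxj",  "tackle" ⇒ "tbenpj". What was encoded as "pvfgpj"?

puddle

In rebate: r→r is +0, e→f is +1, b→d is +2, a→d is +3 — the shift increases by 1 each position. The shift increases by 1 at each position, starting from +0: 0, 1, 2, ….
Reversing it on pvfgpj: p−0=p, v−1=u, f−2=d, g−3=d, p−4=l, j−5=e.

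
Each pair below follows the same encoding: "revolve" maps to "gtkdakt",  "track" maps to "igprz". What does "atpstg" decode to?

leader

Every letter moves 15 places later in the alphabet, wrapping around z→a.
Reversing it on atpstg: a−15=l, t−15=e, p−15=a, s−15=d, t−15=e, g−15=r.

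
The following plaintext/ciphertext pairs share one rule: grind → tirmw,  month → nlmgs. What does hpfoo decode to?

Each pair mirrors across the alphabet (g↔t, r↔i, i↔r): positions sum to 25. Letters are reflected about the middle of the alphabet (position → 25−position): Atbash.
Undoing it on hpfoo: h↔s, p↔k, f↔u, o↔l, o↔l.

skull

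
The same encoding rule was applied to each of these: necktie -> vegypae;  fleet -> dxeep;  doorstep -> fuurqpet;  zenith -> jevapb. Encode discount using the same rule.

n(13)→v(21) and e(4)→e(4) fit y≡25x+8 (mod 26); the inverse of 25 mod 26 is 25. This is an affine cipher: with a=0,…,z=25, each position x becomes (25x+8) mod 26.
Applying it to discount: d(3)→25·3+8≡5=f; i(8)→25·8+8≡0=a; s(18)→25·18+8≡16=q; c(2)→25·2+8≡6=g; o(14)→25·14+8≡20=u; u(20)→25·20+8≡14=o; n(13)→25·13+8≡21=v; t(19)→25·19+8≡15=p (all mod 26).

faqguovp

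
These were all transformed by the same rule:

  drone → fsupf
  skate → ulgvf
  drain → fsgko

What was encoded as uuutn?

Shifts by position in drone: pos 0: d→f (+2), pos 1: r→s (+1), pos 2: o→u (+6), pos 3: n→p (+2), pos 4: e→f (+1) — repeating every 3. A repeating key of period 3 is used — shifts +2, +1, +6 over and over.
Reversing it on uuutn: u−2=s, u−1=t, u−6=o, t−2=r, n−1=m.

storm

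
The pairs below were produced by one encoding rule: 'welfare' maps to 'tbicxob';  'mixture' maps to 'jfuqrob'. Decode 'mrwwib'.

puzzle

Compare letters: w→t is +23, e→b is +23, l→i is +23 — a constant shift. Each letter is shifted forward by 23 in the alphabet (a Caesar shift of +23).
Decoding mrwwib: m−23=p, r−23=u, w−23=z, w−23=z, i−23=l, b−23=e.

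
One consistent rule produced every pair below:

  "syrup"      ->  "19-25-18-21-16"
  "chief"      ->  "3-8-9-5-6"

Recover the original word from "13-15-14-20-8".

month

Each letter is replaced by its alphabet position (a=1, b=2, …, z=26).
Undoing it on 13-15-14-20-8: 13=m, 15=o, 14=n, 20=t, 8=h.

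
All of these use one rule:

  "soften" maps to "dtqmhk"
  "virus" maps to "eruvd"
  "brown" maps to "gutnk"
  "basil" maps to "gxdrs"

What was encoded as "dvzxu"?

s(18)→d(3) and o(14)→t(19) fit y≡9x+23 (mod 26); the inverse of 9 mod 26 is 3. This is an affine cipher: with a=0,…,z=25, each position x becomes (9x+23) mod 26.
Undoing it on dvzxu: d(3)→3·(3−23)≡18=s; v(21)→3·(21−23)≡20=u; z(25)→3·(25−23)≡6=g; x(23)→3·(23−23)≡0=a; u(20)→3·(20−23)≡17=r (all mod 26).

sugar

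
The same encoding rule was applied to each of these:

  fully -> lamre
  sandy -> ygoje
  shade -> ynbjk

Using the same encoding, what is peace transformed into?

Shifts by position in fully: pos 0: f→l (+6), pos 1: u→a (+6), pos 2: l→m (+1), pos 3: l→r (+6), pos 4: y→e (+6) — repeating every 3. A repeating key of period 3 is used — shifts +6, +6, +1 over and over.
For peace: p+6=v, e+6=k, a+1=b, c+6=i, e+6=k.

vkbik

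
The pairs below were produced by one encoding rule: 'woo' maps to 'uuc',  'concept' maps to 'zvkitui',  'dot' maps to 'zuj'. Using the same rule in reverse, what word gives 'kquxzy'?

The output letters match the input read backwards, each shifted +6: woo reversed is oow. Read the word backwards and shift each letter +6.
Undoing it on kquxzy: shift back: k−6=e, q−6=k, u−6=o, x−6=r, z−6=t, y−6=s → ekorts; then reverse → stroke.

stroke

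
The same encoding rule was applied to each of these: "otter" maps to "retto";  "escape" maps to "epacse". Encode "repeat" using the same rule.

taeper

The output letters match the input read backwards: otter reversed is retto. The word is simply reversed.
Applying it to repeat: reverse → taeper.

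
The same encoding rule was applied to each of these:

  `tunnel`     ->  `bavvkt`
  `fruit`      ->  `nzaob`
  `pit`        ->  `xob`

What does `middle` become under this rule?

The shift depends on letter class: consonant t→b is +8, but vowel u→a is +6. Vowels shift forward by 6 and consonants shift forward by 8.
On middle: m(cons)+8=u, i(vowel)+6=o, d(cons)+8=l, d(cons)+8=l, l(cons)+8=t, e(vowel)+6=k.

uolltk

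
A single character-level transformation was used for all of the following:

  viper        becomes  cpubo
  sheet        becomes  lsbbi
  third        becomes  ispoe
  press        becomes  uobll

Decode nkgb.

able

v(21)→c(2) and i(8)→p(15) fit y≡23x+13 (mod 26); the inverse of 23 mod 26 is 17. This is an affine cipher: with a=0,…,z=25, each position x becomes (23x+13) mod 26.
Decoding nkgb: n(13)→17·(13−13)≡0=a; k(10)→17·(10−13)≡1=b; g(6)→17·(6−13)≡11=l; b(1)→17·(1−13)≡4=e (all mod 26).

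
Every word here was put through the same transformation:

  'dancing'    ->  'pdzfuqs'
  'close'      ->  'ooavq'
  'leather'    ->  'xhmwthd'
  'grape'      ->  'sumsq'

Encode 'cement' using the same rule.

Shifts by position in dancing: pos 0: d→p (+12), pos 1: a→d (+3), pos 2: n→z (+12), pos 3: c→f (+3) — repeating every 2. The shifts repeat in a cycle of length 2: positions 0,1,… shift by +12, +3, then the pattern repeats.
Applying it to cement: c+12=o, e+3=h, m+12=y, e+3=h, n+12=z, t+3=w.

ohyhzw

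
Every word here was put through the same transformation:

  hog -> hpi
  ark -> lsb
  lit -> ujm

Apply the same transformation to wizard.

esbajx

The output letters match the input read backwards, each shifted +1: hog reversed is goh. The word is reversed, then every letter is shifted forward by 1.
Applying it to wizard: reverse → draziw; then shift: d+1=e, r+1=s, a+1=b, z+1=a, i+1=j, w+1=x.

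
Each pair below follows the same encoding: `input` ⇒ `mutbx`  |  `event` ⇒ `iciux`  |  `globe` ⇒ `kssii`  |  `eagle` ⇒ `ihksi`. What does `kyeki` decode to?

Shifts by position in input: pos 0: i→m (+4), pos 1: n→u (+7), pos 2: p→t (+4), pos 3: u→b (+7) — repeating every 2. A repeating key of period 2 is used — shifts +4, +7 over and over.
Decoding kyeki: k−4=g, y−7=r, e−4=a, k−7=d, i−4=e.

grade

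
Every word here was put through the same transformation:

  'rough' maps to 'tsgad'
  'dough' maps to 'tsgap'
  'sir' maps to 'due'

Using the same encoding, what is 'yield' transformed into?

The output letters match the input read backwards, each shifted +12: rough reversed is hguor. Read the word backwards and shift each letter +12.
On yield: reverse → dleiy; then shift: d+12=p, l+12=x, e+12=q, i+12=u, y+12=k.

pxquk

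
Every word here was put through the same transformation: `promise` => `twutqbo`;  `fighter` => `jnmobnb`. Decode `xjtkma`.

In promise: p→t is +4, r→w is +5, o→u is +6, m→t is +7 — the shift increases by 1 each position. The shift increases by 1 at each position, starting from +4: 4, 5, 6, ….
Reversing it on xjtkma: x−4=t, j−5=e, t−6=n, k−7=d, m−8=e, a−9=r.

tender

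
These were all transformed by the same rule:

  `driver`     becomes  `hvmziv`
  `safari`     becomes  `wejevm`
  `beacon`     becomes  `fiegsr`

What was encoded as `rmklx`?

night

Compare letters: d→h is +4, r→v is +4, i→m is +4 — a constant shift. Each letter is shifted forward by 4 in the alphabet (a Caesar shift of +4).
Undoing it on rmklx: r−4=n, m−4=i, k−4=g, l−4=h, x−4=t.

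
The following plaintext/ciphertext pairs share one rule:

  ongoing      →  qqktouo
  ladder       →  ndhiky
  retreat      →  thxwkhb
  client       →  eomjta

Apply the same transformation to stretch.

In ongoing: o→q is +2, n→q is +3, g→k is +4, o→t is +5 — the shift increases by 1 each position. Each letter shifts forward by (position + 2), i.e. 2, 3, 4, … — the shift grows by one for each successive letter.
On stretch: s+2=u, t+3=w, r+4=v, e+5=j, t+6=z, c+7=j, h+8=p.

uwvjzjp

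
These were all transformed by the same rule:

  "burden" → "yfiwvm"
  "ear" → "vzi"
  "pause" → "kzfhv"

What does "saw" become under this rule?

hzd

Each letter is replaced by its mirror in the alphabet: a↔z, b↔y, c↔x, and so on (the Atbash cipher).
Applying it to saw: s↔h, a↔z, w↔d.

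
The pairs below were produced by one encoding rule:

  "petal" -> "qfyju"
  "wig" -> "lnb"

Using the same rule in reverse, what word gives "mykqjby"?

The output letters match the input read backwards, each shifted +5: petal reversed is latep. Two steps: reverse the string, then apply a Caesar shift of +5.
Decoding mykqjby: shift back: m−5=h, y−5=t, k−5=f, q−5=l, j−5=e, b−5=w, y−5=t → htflewt; then reverse → twelfth.

twelfth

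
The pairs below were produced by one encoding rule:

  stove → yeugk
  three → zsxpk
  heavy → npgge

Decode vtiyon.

A repeating key of period 2 is used — shifts +6, +11 over and over.
Undoing it on vtiyon: v−6=p, t−11=i, i−6=c, y−11=n, o−6=i, n−11=c.

picnic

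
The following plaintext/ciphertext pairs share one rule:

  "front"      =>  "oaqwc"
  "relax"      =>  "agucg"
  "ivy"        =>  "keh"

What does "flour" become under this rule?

ouqwa

The shift depends on letter class: consonant f→o is +9, but vowel o→q is +2. Two shifts are in play — +2 for a/e/i/o/u, +9 for every other letter.
For flour: f(cons)+9=o, l(cons)+9=u, o(vowel)+2=q, u(vowel)+2=w, r(cons)+9=a.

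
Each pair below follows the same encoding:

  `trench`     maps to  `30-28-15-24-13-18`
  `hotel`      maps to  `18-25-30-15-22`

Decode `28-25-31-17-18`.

t is letter #20 and maps to 30: an offset of 10. Each letter is replaced by its alphabet position (a=1..z=26) + 10.
Undoing it on 28-25-31-17-18: 28→(28−10)÷1=18=r, 25→(25−10)÷1=15=o, 31→(31−10)÷1=21=u, 17→(17−10)÷1=7=g, 18→(18−10)÷1=8=h.

rough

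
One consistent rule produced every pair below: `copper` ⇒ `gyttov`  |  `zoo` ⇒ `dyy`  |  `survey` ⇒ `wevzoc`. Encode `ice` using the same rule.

sgo

The shift depends on letter class: consonant c→g is +4, but vowel o→y is +10. Two shifts are in play — +10 for a/e/i/o/u, +4 for every other letter.
On ice: i(vowel)+10=s, c(cons)+4=g, e(vowel)+10=o.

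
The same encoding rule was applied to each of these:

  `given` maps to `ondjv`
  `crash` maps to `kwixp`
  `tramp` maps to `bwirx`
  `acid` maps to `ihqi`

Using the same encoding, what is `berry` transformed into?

It's a Vigenère-style cipher with numeric key [8,5]: position i shifts by key[i mod 2].
On berry: b+8=j, e+5=j, r+8=z, r+5=w, y+8=g.

jjzwg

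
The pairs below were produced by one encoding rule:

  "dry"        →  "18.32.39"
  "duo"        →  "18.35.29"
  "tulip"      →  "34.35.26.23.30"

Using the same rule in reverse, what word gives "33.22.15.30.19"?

Letters become their 1-based position plus 14 (so a→15, b→16, …).
Undoing it on 33.22.15.30.19: 33→(33−14)÷1=19=s, 22→(22−14)÷1=8=h, 15→(15−14)÷1=1=a, 30→(30−14)÷1=16=p, 19→(19−14)÷1=5=e.

shape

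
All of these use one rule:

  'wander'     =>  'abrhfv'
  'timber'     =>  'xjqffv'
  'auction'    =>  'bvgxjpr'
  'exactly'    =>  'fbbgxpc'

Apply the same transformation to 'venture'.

zfrxvvf

The shift depends on letter class: consonant w→a is +4, but vowel a→b is +1. The rule splits by letter class: vowels +1, consonants +4.
For venture: v(cons)+4=z, e(vowel)+1=f, n(cons)+4=r, t(cons)+4=x, u(vowel)+1=v, r(cons)+4=v, e(vowel)+1=f.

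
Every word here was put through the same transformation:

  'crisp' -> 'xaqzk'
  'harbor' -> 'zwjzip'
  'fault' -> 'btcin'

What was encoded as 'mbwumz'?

The output letters match the input read backwards, each shifted +8: crisp reversed is psirc. The word is reversed, then every letter is shifted forward by 8.
Decoding mbwumz: shift back: m−8=e, b−8=t, w−8=o, u−8=m, m−8=e, z−8=r → etomer; then reverse → remote.

remote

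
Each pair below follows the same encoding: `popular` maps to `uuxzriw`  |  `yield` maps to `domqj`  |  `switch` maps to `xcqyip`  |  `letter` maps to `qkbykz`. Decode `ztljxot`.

Shifts by position in popular: pos 0: p→u (+5), pos 1: o→u (+6), pos 2: p→x (+8), pos 3: u→z (+5), pos 4: l→r (+6), pos 5: a→i (+8) — repeating every 3. The shifts repeat in a cycle of length 3: positions 0,1,… shift by +5, +6, +8, then the pattern repeats.
Undoing it on ztljxot: z−5=u, t−6=n, l−8=d, j−5=e, x−6=r, o−8=g, t−5=o.

undergo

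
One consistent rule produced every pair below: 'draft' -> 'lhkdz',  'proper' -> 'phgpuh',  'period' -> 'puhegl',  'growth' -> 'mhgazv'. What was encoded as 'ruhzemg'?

Treating letters as 0–25, the rule is x ↦ 9x + 10 (mod 26).
Decoding ruhzemg: r(17)→3·(17−10)≡21=v; u(20)→3·(20−10)≡4=e; h(7)→3·(7−10)≡17=r; z(25)→3·(25−10)≡19=t; e(4)→3·(4−10)≡8=i; m(12)→3·(12−10)≡6=g; g(6)→3·(6−10)≡14=o (all mod 26).

vertigo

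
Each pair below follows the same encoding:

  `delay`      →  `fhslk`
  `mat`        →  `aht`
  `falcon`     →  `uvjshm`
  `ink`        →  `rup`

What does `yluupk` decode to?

dinner

Read the word backwards and shift each letter +7.
Decoding yluupk: shift back: y−7=r, l−7=e, u−7=n, u−7=n, p−7=i, k−7=d → rennid; then reverse → dinner.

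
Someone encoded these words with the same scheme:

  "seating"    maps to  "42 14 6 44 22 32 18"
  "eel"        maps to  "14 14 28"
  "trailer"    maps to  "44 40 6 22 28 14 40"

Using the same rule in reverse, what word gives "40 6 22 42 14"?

raise

Each letter becomes 2×(its alphabet position, a=1..z=26) + 4.
Undoing it on 40 6 22 42 14: 40→(40−4)÷2=18=r, 6→(6−4)÷2=1=a, 22→(22−4)÷2=9=i, 42→(42−4)÷2=19=s, 14→(14−4)÷2=5=e.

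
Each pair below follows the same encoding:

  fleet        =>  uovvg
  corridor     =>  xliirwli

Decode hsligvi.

Each pair mirrors across the alphabet (f↔u, l↔o, e↔v): positions sum to 25. This is the alphabet-reversal cipher (Atbash): a becomes z, b becomes y, etc.
Decoding hsligvi: h↔s, s↔h, l↔o, i↔r, g↔t, v↔e, i↔r.

shorter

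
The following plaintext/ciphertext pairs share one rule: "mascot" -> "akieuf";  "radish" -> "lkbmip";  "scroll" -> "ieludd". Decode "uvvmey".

office

Treating letters as 0–25, the rule is x ↦ 23x + 10 (mod 26).
Reversing it on uvvmey: u(20)→17·(20−10)≡14=o; v(21)→17·(21−10)≡5=f; v(21)→17·(21−10)≡5=f; m(12)→17·(12−10)≡8=i; e(4)→17·(4−10)≡2=c; y(24)→17·(24−10)≡4=e (all mod 26).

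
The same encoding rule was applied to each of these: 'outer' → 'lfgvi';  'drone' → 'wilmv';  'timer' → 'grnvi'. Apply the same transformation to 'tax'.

This is the alphabet-reversal cipher (Atbash): a becomes z, b becomes y, etc.
Applying it to tax: t↔g, a↔z, x↔c.

gzc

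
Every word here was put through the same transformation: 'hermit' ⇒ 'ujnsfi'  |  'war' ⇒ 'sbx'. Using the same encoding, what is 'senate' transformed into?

fuboft

The output letters match the input read backwards, each shifted +1: hermit reversed is timreh. Two steps: reverse the string, then apply a Caesar shift of +1.
For senate: reverse → etanes; then shift: e+1=f, t+1=u, a+1=b, n+1=o, e+1=f, s+1=t.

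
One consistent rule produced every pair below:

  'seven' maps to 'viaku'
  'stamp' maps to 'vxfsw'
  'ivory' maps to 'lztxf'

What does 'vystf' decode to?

sunny

The shift increases by 1 at each position, starting from +3: 3, 4, 5, ….
Decoding vystf: v−3=s, y−4=u, s−5=n, t−6=n, f−7=y.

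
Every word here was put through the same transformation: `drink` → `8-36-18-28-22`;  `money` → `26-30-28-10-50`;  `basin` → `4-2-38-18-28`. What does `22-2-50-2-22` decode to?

d(#4)→8 and r(#18)→36: differences scale by 2, so n = 2·pos + 0. With a=1..z=26, the number is 2·pos.
Undoing it on 22-2-50-2-22: 22→(22−0)÷2=11=k, 2→(2−0)÷2=1=a, 50→(50−0)÷2=25=y, 2→(2−0)÷2=1=a, 22→(22−0)÷2=11=k.

kayak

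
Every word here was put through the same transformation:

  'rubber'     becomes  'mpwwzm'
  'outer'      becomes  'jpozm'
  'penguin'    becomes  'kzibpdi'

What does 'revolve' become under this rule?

It's a constant shift of +21 (ROT21).
On revolve: r+21=m, e+21=z, v+21=q, o+21=j, l+21=g, v+21=q, e+21=z.

mzqjgqz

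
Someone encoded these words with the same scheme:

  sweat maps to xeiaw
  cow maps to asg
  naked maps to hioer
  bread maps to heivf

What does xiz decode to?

vet

The output letters match the input read backwards, each shifted +4: sweat reversed is taews. Read the word backwards and shift each letter +4.
Undoing it on xiz: shift back: x−4=t, i−4=e, z−4=v → tev; then reverse → vet.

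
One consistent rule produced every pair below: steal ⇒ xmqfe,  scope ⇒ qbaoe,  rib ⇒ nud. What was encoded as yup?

dim

Read the word backwards and shift each letter +12.
Reversing it on yup: shift back: y−12=m, u−12=i, p−12=d → mid; then reverse → dim.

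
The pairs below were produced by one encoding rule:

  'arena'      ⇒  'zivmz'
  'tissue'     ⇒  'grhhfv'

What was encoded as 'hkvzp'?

Each pair mirrors across the alphabet (a↔z, r↔i, e↔v): positions sum to 25. This is the alphabet-reversal cipher (Atbash): a becomes z, b becomes y, etc.
Decoding hkvzp: h↔s, k↔p, v↔e, z↔a, p↔k.

speak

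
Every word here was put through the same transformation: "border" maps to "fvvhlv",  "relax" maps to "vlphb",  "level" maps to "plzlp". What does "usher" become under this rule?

The shift depends on letter class: consonant b→f is +4, but vowel o→v is +7. Vowels shift forward by 7 and consonants shift forward by 4.
Applying it to usher: u(vowel)+7=b, s(cons)+4=w, h(cons)+4=l, e(vowel)+7=l, r(cons)+4=v.

bwllv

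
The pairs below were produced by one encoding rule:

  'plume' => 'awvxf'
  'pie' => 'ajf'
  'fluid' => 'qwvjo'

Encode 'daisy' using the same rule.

objdj

The shift depends on letter class: consonant p→a is +11, but vowel u→v is +1. Two shifts are in play — +1 for a/e/i/o/u, +11 for every other letter.
Applying it to daisy: d(cons)+11=o, a(vowel)+1=b, i(vowel)+1=j, s(cons)+11=d, y(cons)+11=j.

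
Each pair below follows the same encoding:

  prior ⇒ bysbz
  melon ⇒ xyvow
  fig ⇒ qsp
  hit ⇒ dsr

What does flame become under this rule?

Two steps: reverse the string, then apply a Caesar shift of +10.
For flame: reverse → emalf; then shift: e+10=o, m+10=w, a+10=k, l+10=v, f+10=p.

owkvp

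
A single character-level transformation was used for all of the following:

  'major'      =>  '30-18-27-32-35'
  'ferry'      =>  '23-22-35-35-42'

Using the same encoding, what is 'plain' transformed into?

The number is (letter's place in the alphabet, a=1) + 17.
For plain: p=16→33, l=12→29, a=1→18, i=9→26, n=14→31.

33-29-18-26-31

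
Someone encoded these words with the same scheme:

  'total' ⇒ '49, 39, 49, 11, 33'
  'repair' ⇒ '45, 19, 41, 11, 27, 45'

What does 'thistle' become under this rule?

t(#20)→49 and o(#15)→39: differences scale by 2, so n = 2·pos + 9. With a=1..z=26, the number is 2·pos + 9.
On thistle: t=20→49, h=8→25, i=9→27, s=19→47, t=20→49, l=12→33, e=5→19.

49, 25, 27, 47, 49, 33, 19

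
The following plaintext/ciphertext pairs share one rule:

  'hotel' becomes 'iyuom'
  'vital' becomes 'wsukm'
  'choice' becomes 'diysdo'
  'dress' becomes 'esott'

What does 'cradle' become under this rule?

Two shifts are in play — +10 for a/e/i/o/u, +1 for every other letter.
Applying it to cradle: c(cons)+1=d, r(cons)+1=s, a(vowel)+10=k, d(cons)+1=e, l(cons)+1=m, e(vowel)+10=o.

dskemo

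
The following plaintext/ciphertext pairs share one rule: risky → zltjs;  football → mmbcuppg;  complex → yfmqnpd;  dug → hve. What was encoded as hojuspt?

The output letters match the input read backwards, each shifted +1: risky reversed is yksir. Two steps: reverse the string, then apply a Caesar shift of +1.
Decoding hojuspt: shift back: h−1=g, o−1=n, j−1=i, u−1=t, s−1=r, p−1=o, t−1=s → gnitros; then reverse → sorting.

sorting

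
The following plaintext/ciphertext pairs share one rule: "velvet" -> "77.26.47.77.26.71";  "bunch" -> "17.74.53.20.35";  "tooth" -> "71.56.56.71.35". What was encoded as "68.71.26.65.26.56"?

With a=1..z=26, the number is 3·pos + 11.
Undoing it on 68.71.26.65.26.56: 68→(68−11)÷3=19=s, 71→(71−11)÷3=20=t, 26→(26−11)÷3=5=e, 65→(65−11)÷3=18=r, 26→(26−11)÷3=5=e, 56→(56−11)÷3=15=o.

stereo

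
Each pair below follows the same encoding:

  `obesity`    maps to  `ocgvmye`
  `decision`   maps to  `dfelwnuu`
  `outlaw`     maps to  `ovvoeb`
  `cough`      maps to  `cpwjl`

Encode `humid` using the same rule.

hvolh

In obesity: o→o is +0, b→c is +1, e→g is +2, s→v is +3 — the shift increases by 1 each position. The shift increases by 1 at each position, starting from +0: 0, 1, 2, ….
On humid: h+0=h, u+1=v, m+2=o, i+3=l, d+4=h.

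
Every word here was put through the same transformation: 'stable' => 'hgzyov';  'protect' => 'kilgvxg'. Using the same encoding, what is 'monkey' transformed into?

This is the alphabet-reversal cipher (Atbash): a becomes z, b becomes y, etc.
For monkey: m↔n, o↔l, n↔m, k↔p, e↔v, y↔b.

nlmpvb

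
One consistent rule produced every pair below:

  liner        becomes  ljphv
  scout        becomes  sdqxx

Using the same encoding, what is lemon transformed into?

The shift increases by 1 at each position, starting from +0: 0, 1, 2, ….
On lemon: l+0=l, e+1=f, m+2=o, o+3=r, n+4=r.

lforr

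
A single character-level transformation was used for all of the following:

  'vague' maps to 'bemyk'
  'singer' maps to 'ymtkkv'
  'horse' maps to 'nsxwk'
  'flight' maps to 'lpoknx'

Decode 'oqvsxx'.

Shifts by position in vague: pos 0: v→b (+6), pos 1: a→e (+4), pos 2: g→m (+6), pos 3: u→y (+4) — repeating every 2. It's a Vigenère-style cipher with numeric key [6,4]: position i shifts by key[i mod 2].
Undoing it on oqvsxx: o−6=i, q−4=m, v−6=p, s−4=o, x−6=r, x−4=t.

import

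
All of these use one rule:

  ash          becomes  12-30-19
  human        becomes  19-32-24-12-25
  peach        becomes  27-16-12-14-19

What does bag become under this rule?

13-12-18

a is letter #1 and maps to 12: an offset of 11. Each letter is replaced by its alphabet position (a=1..z=26) + 11.
On bag: b=2→13, a=1→12, g=7→18.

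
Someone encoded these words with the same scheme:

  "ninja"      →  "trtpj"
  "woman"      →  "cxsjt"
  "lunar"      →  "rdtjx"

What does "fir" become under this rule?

lrx

The rule splits by letter class: vowels +9, consonants +6.
For fir: f(cons)+6=l, i(vowel)+9=r, r(cons)+6=x.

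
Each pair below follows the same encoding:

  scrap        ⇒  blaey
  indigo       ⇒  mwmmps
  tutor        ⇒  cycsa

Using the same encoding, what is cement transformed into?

liviwc

The shift depends on letter class: consonant s→b is +9, but vowel a→e is +4. The rule splits by letter class: vowels +4, consonants +9.
On cement: c(cons)+9=l, e(vowel)+4=i, m(cons)+9=v, e(vowel)+4=i, n(cons)+9=w, t(cons)+9=c.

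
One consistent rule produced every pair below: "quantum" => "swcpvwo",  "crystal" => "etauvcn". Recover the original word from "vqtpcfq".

Compare letters: q→s is +2, u→w is +2, a→c is +2 — a constant shift. Every letter moves 2 places later in the alphabet, wrapping around z→a.
Decoding vqtpcfq: v−2=t, q−2=o, t−2=r, p−2=n, c−2=a, f−2=d, q−2=o.

tornado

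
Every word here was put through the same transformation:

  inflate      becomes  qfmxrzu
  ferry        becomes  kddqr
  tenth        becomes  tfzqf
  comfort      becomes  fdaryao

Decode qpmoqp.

The output letters match the input read backwards, each shifted +12: inflate reversed is etalfni. The word is reversed, then every letter is shifted forward by 12.
Decoding qpmoqp: shift back: q−12=e, p−12=d, m−12=a, o−12=c, q−12=e, p−12=d → edaced; then reverse → decade.

decade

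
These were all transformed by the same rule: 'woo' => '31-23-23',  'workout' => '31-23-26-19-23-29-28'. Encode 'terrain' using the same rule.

28-13-26-26-9-17-22

w is letter #23 and maps to 31: an offset of 8. Letters become their 1-based position plus 8 (so a→9, b→10, …).
For terrain: t=20→28, e=5→13, r=18→26, r=18→26, a=1→9, i=9→17, n=14→22.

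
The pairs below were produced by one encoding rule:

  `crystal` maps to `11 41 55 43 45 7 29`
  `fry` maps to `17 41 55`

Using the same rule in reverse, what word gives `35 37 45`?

opt

c(#3)→11 and r(#18)→41: differences scale by 2, so n = 2·pos + 5. With a=1..z=26, the number is 2·pos + 5.
Undoing it on 35 37 45: 35→(35−5)÷2=15=o, 37→(37−5)÷2=16=p, 45→(45−5)÷2=20=t.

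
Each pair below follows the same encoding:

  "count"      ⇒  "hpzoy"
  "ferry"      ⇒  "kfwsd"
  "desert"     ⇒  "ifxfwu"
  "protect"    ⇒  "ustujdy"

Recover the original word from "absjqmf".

A repeating key of period 2 is used — shifts +5, +1 over and over.
Reversing it on absjqmf: a−5=v, b−1=a, s−5=n, j−1=i, q−5=l, m−1=l, f−5=a.

vanilla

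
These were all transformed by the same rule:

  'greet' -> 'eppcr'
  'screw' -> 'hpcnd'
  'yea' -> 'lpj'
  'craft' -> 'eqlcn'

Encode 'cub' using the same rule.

Two steps: reverse the string, then apply a Caesar shift of +11.
For cub: reverse → buc; then shift: b+11=m, u+11=f, c+11=n.

mfn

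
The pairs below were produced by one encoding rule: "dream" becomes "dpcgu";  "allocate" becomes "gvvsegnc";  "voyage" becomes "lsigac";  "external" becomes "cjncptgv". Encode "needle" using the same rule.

tccdvc

d(3)→d(3) and r(17)→p(15) fit y≡25x+6 (mod 26); the inverse of 25 mod 26 is 25. Each letter's alphabet position (a=0..z=25) is mapped through 25·x+6 mod 26 — an affine cipher.
Applying it to needle: n(13)→25·13+6≡19=t; e(4)→25·4+6≡2=c; e(4)→25·4+6≡2=c; d(3)→25·3+6≡3=d; l(11)→25·11+6≡21=v; e(4)→25·4+6≡2=c (all mod 26).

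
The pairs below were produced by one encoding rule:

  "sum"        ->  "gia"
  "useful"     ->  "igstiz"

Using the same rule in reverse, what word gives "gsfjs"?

serve

Compare letters: s→g is +14, u→i is +14, m→a is +14 — a constant shift. This is a Caesar cipher with shift 14.
Decoding gsfjs: g−14=s, s−14=e, f−14=r, j−14=v, s−14=e.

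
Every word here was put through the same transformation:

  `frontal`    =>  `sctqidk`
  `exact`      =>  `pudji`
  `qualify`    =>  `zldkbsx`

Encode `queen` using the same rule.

Each letter's alphabet position (a=0..z=25) is mapped through 3·x+3 mod 26 — an affine cipher.
Applying it to queen: q(16)→3·16+3≡25=z; u(20)→3·20+3≡11=l; e(4)→3·4+3≡15=p; e(4)→3·4+3≡15=p; n(13)→3·13+3≡16=q (all mod 26).

zlppq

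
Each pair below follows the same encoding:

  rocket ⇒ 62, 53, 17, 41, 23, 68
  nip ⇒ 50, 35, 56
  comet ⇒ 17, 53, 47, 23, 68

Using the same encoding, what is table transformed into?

68, 11, 14, 44, 23

The formula is n = 3×(alphabet index, a=1) + 8.
For table: t=20→68, a=1→11, b=2→14, l=12→44, e=5→23.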